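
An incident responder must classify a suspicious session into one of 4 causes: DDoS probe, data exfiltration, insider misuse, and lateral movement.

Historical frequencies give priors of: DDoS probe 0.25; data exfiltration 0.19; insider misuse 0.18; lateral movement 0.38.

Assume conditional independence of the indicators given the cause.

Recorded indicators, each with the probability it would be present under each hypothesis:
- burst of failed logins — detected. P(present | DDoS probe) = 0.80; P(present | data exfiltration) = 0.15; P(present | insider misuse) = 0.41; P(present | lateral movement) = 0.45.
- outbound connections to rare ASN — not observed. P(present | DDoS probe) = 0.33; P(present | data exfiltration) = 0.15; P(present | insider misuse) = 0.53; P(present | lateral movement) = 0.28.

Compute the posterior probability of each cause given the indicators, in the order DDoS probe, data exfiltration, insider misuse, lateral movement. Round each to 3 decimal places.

For each hypothesis, the unnormalized posterior weight is prior × product of the indicator likelihoods (using 1 − P(present | H) for each absent indicator):
  DDoS probe: 0.25 × 0.80 × (1 − 0.33) = 0.134
  data exfiltration: 0.19 × 0.15 × (1 − 0.15) = 0.024225
  insider misuse: 0.18 × 0.41 × (1 − 0.53) = 0.034686
  lateral movement: 0.38 × 0.45 × (1 − 0.28) = 0.12312
Normalizing constant Z = 0.134 + 0.024225 + 0.034686 + 0.12312 = 0.31603.
P(DDoS probe | evidence) = 0.134 / 0.31603 ≈ 0.424
P(data exfiltration | evidence) = 0.024225 / 0.31603 ≈ 0.077
P(insider misuse | evidence) = 0.034686 / 0.31603 ≈ 0.110
P(lateral movement | evidence) = 0.12312 / 0.31603 ≈ 0.390

0.424, 0.077, 0.110, 0.390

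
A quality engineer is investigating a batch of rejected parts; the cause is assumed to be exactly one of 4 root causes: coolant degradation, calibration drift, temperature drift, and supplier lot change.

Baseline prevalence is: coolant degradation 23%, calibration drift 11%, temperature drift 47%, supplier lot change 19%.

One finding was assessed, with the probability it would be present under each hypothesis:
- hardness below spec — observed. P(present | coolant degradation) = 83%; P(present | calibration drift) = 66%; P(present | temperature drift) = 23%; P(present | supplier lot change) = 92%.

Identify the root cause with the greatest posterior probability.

coolant degradation

For each hypothesis, the unnormalized posterior weight is prior × likelihood:
  coolant degradation: 0.23 × 0.83 = 0.1909
  calibration drift: 0.11 × 0.66 = 0.0726
  temperature drift: 0.47 × 0.23 = 0.1081
  supplier lot change: 0.19 × 0.92 = 0.1748
The unnormalized weights sum to 0.5464.
P(coolant degradation | evidence) ≈ 0.1909 / 0.5464 ≈ 0.349
P(calibration drift | evidence) ≈ 0.0726 / 0.5464 ≈ 0.133
P(temperature drift | evidence) ≈ 0.1081 / 0.5464 ≈ 0.198
P(supplier lot change | evidence) ≈ 0.1748 / 0.5464 ≈ 0.320
The largest is 0.349, so coolant degradation is most probable.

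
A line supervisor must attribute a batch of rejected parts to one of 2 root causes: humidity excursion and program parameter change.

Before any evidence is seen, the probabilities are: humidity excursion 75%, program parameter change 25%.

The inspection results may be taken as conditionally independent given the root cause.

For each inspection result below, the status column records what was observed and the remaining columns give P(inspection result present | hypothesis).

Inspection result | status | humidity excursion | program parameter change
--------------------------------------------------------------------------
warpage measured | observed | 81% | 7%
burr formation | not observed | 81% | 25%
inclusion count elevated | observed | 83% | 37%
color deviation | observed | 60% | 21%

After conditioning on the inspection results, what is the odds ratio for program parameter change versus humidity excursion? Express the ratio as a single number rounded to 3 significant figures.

Posterior odds equal prior odds times the likelihood ratio; only the two competing hypotheses matter (using 1 − P(present | H) for each absent inspection result).
  program parameter change: 0.25 × 0.07 × (1 − 0.25) × 0.37 × 0.21 = 0.0010198
  humidity excursion: 0.75 × 0.81 × (1 − 0.81) × 0.83 × 0.60 = 0.057482
Odds(program parameter change : humidity excursion) = 0.0010198 / 0.057482 ≈ 0.0177.

0.0177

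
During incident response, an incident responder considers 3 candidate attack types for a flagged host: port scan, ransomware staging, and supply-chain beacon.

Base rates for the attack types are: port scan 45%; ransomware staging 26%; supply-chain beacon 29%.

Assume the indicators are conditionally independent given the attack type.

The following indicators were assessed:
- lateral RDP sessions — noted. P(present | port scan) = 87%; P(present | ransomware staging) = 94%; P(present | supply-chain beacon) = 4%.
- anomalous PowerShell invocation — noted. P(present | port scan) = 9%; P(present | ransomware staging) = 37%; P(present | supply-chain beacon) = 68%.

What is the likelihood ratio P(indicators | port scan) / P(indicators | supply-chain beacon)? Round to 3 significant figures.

Take the product of per-indicator likelihoods under each hypothesis, then divide.
  port scan: 0.87 × 0.09 = 0.0783
  supply-chain beacon: 0.04 × 0.68 = 0.0272
Bayes factor = 0.0783 / 0.0272 ≈ 2.88

2.88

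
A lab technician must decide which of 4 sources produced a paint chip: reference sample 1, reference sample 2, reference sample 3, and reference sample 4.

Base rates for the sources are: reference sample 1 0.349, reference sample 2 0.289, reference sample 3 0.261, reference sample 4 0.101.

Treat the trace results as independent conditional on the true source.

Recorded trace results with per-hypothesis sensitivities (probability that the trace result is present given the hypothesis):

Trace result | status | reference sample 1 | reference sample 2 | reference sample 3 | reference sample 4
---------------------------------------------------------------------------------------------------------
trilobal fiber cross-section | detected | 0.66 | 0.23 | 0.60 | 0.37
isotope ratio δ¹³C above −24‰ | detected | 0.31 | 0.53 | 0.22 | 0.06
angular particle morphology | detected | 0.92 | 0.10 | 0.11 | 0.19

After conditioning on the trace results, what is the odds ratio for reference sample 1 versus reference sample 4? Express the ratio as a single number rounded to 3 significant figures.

154

Unnormalized posterior weight (prior times the trace result likelihoods) for each of the two hypotheses:
  reference sample 1: 0.349 × 0.66 × 0.31 × 0.92 = 0.065693
  reference sample 4: 0.101 × 0.37 × 0.06 × 0.19 = 0.00042602
Odds(reference sample 1 : reference sample 4) = 0.065693 / 0.00042602 ≈ 154.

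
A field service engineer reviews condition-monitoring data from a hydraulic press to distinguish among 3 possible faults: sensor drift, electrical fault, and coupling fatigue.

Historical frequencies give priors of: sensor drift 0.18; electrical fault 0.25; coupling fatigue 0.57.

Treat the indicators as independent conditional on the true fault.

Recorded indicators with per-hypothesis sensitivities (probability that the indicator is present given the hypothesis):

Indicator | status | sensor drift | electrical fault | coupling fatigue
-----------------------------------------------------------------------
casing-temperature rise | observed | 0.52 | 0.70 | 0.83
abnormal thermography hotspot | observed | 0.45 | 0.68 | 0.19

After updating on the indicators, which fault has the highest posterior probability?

electrical fault

For each hypothesis, the unnormalized posterior weight is prior × product of the indicator likelihoods:
  sensor drift: 0.18 × 0.52 × 0.45 = 0.04212
  electrical fault: 0.25 × 0.70 × 0.68 = 0.119
  coupling fatigue: 0.57 × 0.83 × 0.19 = 0.089889
The unnormalized weights sum to 0.25101.
P(sensor drift | evidence) ≈ 0.04212 / 0.25101 ≈ 0.168
P(electrical fault | evidence) ≈ 0.119 / 0.25101 ≈ 0.474
P(coupling fatigue | evidence) ≈ 0.089889 / 0.25101 ≈ 0.358
The largest is 0.474, so electrical fault is most probable.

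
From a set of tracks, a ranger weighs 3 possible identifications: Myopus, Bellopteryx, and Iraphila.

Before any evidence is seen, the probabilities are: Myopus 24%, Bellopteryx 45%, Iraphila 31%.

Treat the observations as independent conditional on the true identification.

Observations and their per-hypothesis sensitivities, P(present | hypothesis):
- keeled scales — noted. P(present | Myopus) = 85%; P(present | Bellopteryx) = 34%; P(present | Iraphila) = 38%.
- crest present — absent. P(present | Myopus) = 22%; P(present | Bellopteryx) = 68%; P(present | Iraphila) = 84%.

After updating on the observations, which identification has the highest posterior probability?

For each hypothesis, the unnormalized posterior weight is prior × product of the observation likelihoods (using 1 − P(present | H) for each absent observation):
  Myopus: 0.24 × 0.85 × (1 − 0.22) = 0.15912
  Bellopteryx: 0.45 × 0.34 × (1 − 0.68) = 0.04896
  Iraphila: 0.31 × 0.38 × (1 − 0.84) = 0.018848
Marginal likelihood of the evidence = 0.22693.
P(Myopus | evidence) ≈ 0.15912 / 0.22693 ≈ 0.701
P(Bellopteryx | evidence) ≈ 0.04896 / 0.22693 ≈ 0.216
P(Iraphila | evidence) ≈ 0.018848 / 0.22693 ≈ 0.083
The largest is 0.701, so Myopus is most probable.

Myopus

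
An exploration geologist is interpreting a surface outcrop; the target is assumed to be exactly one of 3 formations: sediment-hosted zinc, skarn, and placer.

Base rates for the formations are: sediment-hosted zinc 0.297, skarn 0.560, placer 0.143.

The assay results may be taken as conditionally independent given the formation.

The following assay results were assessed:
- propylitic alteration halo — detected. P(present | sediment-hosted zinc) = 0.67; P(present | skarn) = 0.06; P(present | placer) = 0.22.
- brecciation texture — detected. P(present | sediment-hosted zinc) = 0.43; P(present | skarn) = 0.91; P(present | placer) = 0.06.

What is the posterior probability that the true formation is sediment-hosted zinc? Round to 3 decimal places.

0.725

For each hypothesis, the unnormalized posterior weight is prior × product of the assay result likelihoods:
  sediment-hosted zinc: 0.297 × 0.67 × 0.43 = 0.085566
  skarn: 0.560 × 0.06 × 0.91 = 0.030576
  placer: 0.143 × 0.22 × 0.06 = 0.0018876
Normalizing constant Z = 0.085566 + 0.030576 + 0.0018876 = 0.11803.
P(sediment-hosted zinc | evidence) = 0.085566 / 0.11803 ≈ 0.725.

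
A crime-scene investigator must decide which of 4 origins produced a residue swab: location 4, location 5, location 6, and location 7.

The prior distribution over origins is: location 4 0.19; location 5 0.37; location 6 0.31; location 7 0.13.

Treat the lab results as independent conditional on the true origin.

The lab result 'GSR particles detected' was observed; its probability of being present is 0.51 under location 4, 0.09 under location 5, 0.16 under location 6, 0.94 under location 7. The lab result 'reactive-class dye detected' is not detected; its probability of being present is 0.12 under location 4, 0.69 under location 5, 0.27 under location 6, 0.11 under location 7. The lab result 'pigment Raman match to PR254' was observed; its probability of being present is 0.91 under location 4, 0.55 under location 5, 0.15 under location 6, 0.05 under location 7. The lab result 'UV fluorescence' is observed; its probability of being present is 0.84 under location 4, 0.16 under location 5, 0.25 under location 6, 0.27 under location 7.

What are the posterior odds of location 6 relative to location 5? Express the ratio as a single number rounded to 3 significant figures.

1.49

Posterior odds equal prior odds times the likelihood ratio; only the two competing hypotheses matter (using 1 − P(present | H) for each absent lab result).
  location 6: 0.31 × 0.16 × (1 − 0.27) × 0.15 × 0.25 = 0.0013578
  location 5: 0.37 × 0.09 × (1 − 0.69) × 0.55 × 0.16 = 0.00090842
Odds(location 6 : location 5) = 0.0013578 / 0.00090842 ≈ 1.49.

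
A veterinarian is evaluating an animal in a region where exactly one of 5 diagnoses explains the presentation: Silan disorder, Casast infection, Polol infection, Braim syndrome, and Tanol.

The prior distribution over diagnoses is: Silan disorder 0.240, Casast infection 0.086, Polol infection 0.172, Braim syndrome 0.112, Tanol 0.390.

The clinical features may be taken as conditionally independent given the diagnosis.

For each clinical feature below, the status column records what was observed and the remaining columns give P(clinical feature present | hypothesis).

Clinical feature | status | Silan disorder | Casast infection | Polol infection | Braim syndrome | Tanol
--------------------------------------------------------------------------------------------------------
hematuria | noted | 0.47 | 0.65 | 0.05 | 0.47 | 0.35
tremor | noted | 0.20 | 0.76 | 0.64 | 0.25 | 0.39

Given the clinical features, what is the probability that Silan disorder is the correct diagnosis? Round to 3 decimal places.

By Bayes' rule with conditional independence, the unnormalized weight for each hypothesis is prior × ∏ likelihoods:
  Silan disorder: 0.240 × 0.47 × 0.20 = 0.02256
  Casast infection: 0.086 × 0.65 × 0.76 = 0.042484
  Polol infection: 0.172 × 0.05 × 0.64 = 0.005504
  Braim syndrome: 0.112 × 0.47 × 0.25 = 0.01316
  Tanol: 0.390 × 0.35 × 0.39 = 0.053235
Normalizing constant Z = 0.02256 + 0.042484 + 0.005504 + 0.01316 + 0.053235 = 0.13694.
P(Silan disorder | evidence) = 0.02256 / 0.13694 ≈ 0.165.

0.165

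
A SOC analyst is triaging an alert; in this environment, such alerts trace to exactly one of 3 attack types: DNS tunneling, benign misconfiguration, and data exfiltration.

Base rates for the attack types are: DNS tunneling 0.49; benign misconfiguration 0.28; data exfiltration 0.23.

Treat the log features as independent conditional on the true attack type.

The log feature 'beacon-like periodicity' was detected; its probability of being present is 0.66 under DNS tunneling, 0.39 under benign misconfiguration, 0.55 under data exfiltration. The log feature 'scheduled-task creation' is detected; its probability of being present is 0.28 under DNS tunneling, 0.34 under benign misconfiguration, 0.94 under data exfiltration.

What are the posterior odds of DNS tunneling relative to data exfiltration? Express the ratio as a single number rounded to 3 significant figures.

Unnormalized posterior weight (prior times the log feature likelihoods) for each of the two hypotheses:
  DNS tunneling: 0.49 × 0.66 × 0.28 = 0.090552
  data exfiltration: 0.23 × 0.55 × 0.94 = 0.11891
Posterior odds = 0.090552 / 0.11891 ≈ 0.762.

0.762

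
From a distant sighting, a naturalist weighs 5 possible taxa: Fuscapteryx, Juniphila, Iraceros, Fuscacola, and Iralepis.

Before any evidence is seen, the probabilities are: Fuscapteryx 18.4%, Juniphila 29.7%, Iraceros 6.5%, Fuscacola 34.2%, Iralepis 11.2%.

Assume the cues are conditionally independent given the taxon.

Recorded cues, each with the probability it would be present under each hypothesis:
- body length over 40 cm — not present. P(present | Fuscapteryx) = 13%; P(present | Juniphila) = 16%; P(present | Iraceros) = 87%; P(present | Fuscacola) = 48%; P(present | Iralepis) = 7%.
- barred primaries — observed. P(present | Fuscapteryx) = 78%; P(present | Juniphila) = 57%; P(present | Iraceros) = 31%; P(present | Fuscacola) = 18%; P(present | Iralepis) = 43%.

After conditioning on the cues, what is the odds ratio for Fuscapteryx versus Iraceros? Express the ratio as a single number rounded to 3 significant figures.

47.7

Unnormalized posterior weight (prior times the cue likelihoods) for each of the two hypotheses (using 1 − P(present | H) for each absent cue):
  Fuscapteryx: 0.184 × (1 − 0.13) × 0.78 = 0.12486
  Iraceros: 0.065 × (1 − 0.87) × 0.31 = 0.0026195
Posterior odds = 0.12486 / 0.0026195 ≈ 47.7.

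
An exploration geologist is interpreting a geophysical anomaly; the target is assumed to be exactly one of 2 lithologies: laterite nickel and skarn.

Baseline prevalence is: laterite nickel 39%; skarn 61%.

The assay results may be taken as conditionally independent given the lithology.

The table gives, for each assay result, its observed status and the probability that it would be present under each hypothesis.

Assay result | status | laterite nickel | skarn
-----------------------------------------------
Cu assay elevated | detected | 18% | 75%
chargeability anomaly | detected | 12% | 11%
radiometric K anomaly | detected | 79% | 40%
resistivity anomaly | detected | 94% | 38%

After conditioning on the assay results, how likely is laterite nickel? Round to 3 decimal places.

For each hypothesis, the unnormalized posterior weight is prior × product of the assay result likelihoods:
  laterite nickel: 0.39 × 0.18 × 0.12 × 0.79 × 0.94 = 0.0062557
  skarn: 0.61 × 0.75 × 0.11 × 0.40 × 0.38 = 0.0076494
Marginal likelihood of the evidence = 0.013905.
P(laterite nickel | evidence) = 0.0062557 / 0.013905 ≈ 0.450.

0.450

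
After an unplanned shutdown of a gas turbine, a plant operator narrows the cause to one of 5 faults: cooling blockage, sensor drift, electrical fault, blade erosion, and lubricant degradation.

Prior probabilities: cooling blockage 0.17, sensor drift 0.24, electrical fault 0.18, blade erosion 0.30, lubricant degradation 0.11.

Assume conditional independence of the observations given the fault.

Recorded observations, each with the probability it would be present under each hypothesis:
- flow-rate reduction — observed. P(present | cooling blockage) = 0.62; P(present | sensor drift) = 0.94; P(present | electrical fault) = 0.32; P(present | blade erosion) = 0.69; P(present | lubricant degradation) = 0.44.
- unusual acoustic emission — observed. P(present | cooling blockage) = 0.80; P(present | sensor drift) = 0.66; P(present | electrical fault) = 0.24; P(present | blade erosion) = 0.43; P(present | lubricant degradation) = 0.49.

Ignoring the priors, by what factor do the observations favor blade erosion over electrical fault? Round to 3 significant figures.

3.86

The Bayes factor is the ratio of the joint likelihoods of the evidence pattern under the two hypotheses.
  blade erosion: 0.69 × 0.43 = 0.2967
  electrical fault: 0.32 × 0.24 = 0.0768
Bayes factor = 0.2967 / 0.0768 ≈ 3.86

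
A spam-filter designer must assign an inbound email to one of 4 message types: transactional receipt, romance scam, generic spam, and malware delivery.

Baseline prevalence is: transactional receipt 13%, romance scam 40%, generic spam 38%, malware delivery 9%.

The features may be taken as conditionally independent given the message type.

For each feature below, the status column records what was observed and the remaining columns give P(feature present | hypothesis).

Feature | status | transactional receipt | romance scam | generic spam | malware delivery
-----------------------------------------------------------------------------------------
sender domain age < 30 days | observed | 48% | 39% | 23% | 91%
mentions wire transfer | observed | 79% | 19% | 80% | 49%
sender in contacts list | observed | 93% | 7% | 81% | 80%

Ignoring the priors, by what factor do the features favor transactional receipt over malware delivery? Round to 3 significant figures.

Joint likelihood of the feature pattern under each hypothesis:
  transactional receipt: 0.48 × 0.79 × 0.93 = 0.35266
  malware delivery: 0.91 × 0.49 × 0.80 = 0.35672
Bayes factor = 0.35266 / 0.35672 ≈ 0.989

0.989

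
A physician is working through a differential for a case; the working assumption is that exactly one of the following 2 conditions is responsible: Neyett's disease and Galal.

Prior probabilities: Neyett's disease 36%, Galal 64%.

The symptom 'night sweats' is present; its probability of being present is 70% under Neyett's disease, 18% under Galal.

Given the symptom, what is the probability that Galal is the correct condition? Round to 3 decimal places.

0.314

For each hypothesis, the unnormalized posterior weight is prior × likelihood:
  Neyett's disease: 0.360 × 0.70 = 0.252
  Galal: 0.640 × 0.18 = 0.1152
The unnormalized weights sum to 0.3672.
P(Galal | evidence) = 0.1152 / 0.3672 ≈ 0.314.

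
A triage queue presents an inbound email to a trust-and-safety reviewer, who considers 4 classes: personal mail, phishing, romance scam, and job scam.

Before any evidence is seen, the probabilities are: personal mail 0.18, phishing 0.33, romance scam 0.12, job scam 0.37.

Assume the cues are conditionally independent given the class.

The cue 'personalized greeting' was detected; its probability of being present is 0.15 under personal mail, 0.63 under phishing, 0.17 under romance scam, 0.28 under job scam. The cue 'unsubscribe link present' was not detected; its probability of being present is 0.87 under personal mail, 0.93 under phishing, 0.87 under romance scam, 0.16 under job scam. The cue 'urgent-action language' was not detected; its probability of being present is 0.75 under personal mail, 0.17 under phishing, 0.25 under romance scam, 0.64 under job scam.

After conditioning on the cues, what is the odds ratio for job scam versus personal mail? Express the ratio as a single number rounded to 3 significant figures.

The normalizing constant cancels in an odds ratio, so compute prior × likelihood for the two hypotheses only (using 1 − P(present | H) for each absent cue):
  job scam: 0.37 × 0.28 × (1 − 0.16) × (1 − 0.64) = 0.031329
  personal mail: 0.18 × 0.15 × (1 − 0.87) × (1 − 0.75) = 0.0008775
Odds(job scam : personal mail) = 0.031329 / 0.0008775 ≈ 35.7.

35.7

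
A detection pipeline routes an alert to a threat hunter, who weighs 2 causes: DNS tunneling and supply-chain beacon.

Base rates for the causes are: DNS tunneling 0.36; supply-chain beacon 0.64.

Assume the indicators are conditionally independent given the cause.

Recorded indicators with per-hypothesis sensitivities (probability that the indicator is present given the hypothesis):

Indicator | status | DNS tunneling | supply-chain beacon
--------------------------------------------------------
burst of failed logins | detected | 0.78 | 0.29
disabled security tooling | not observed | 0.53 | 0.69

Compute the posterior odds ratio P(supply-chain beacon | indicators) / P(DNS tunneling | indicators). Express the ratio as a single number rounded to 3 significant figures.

0.436

The normalizing constant cancels in an odds ratio, so compute prior × likelihood for the two hypotheses only (using 1 − P(present | H) for each absent indicator):
  supply-chain beacon: 0.64 × 0.29 × (1 − 0.69) = 0.057536
  DNS tunneling: 0.36 × 0.78 × (1 − 0.53) = 0.13198
Posterior odds = 0.057536 / 0.13198 ≈ 0.436.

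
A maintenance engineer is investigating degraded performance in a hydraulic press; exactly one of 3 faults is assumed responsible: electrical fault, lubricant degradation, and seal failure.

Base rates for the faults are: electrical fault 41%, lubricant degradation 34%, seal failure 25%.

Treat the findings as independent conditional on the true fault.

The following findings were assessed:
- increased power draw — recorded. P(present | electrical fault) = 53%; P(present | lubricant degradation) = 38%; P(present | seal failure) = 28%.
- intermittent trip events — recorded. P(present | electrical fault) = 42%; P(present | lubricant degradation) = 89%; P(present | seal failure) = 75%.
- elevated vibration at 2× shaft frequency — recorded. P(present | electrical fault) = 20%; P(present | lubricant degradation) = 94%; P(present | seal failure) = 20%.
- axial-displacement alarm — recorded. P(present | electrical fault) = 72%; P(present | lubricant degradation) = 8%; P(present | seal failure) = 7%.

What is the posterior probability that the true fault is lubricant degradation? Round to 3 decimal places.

Multiply each prior by the joint likelihood of the evidence pattern:
  electrical fault: 0.41 × 0.53 × 0.42 × 0.20 × 0.72 = 0.013142
  lubricant degradation: 0.34 × 0.38 × 0.89 × 0.94 × 0.08 = 0.0086471
  seal failure: 0.25 × 0.28 × 0.75 × 0.20 × 0.07 = 0.000735
Marginal likelihood of the evidence = 0.022524.
P(lubricant degradation | evidence) = 0.0086471 / 0.022524 ≈ 0.384.

0.384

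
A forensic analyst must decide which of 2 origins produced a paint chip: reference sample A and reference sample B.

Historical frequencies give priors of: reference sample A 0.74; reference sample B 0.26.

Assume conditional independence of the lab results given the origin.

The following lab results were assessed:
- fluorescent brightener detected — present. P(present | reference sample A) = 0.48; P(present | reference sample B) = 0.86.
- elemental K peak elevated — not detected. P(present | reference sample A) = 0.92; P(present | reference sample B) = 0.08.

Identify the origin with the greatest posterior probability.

By Bayes' rule with conditional independence, the unnormalized weight for each hypothesis is prior × ∏ likelihoods (using 1 − P(present | H) for each absent lab result):
  reference sample A: 0.74 × 0.48 × (1 − 0.92) = 0.028416
  reference sample B: 0.26 × 0.86 × (1 − 0.08) = 0.20571
Marginal likelihood of the evidence = 0.23413.
P(reference sample A | evidence) ≈ 0.028416 / 0.23413 ≈ 0.121
P(reference sample B | evidence) ≈ 0.20571 / 0.23413 ≈ 0.879
The largest is 0.879, so reference sample B is most probable.

reference sample B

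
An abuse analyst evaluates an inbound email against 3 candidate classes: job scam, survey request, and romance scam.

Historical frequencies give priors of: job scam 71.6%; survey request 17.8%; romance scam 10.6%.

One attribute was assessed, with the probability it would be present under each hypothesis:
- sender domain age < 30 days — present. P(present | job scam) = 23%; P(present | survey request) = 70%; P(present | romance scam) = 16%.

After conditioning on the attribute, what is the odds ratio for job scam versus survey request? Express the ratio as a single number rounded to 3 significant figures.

The normalizing constant cancels in an odds ratio, so compute prior × likelihood for the two hypotheses only:
  job scam: 0.716 × 0.23 = 0.16468
  survey request: 0.178 × 0.70 = 0.1246
Odds(job scam : survey request) = 0.16468 / 0.1246 ≈ 1.32.

1.32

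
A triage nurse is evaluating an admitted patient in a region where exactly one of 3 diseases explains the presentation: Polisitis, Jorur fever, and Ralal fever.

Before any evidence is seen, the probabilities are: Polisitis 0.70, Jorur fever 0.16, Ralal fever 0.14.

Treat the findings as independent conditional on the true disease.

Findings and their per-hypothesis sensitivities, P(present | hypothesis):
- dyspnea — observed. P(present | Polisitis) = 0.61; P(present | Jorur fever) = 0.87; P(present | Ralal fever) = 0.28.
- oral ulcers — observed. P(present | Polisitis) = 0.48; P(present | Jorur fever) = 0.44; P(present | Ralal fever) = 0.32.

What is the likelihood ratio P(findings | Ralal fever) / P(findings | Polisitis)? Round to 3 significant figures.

0.306

Joint likelihood of the evidence pattern under each hypothesis:
  Ralal fever: 0.28 × 0.32 = 0.0896
  Polisitis: 0.61 × 0.48 = 0.2928
Bayes factor = 0.0896 / 0.2928 ≈ 0.306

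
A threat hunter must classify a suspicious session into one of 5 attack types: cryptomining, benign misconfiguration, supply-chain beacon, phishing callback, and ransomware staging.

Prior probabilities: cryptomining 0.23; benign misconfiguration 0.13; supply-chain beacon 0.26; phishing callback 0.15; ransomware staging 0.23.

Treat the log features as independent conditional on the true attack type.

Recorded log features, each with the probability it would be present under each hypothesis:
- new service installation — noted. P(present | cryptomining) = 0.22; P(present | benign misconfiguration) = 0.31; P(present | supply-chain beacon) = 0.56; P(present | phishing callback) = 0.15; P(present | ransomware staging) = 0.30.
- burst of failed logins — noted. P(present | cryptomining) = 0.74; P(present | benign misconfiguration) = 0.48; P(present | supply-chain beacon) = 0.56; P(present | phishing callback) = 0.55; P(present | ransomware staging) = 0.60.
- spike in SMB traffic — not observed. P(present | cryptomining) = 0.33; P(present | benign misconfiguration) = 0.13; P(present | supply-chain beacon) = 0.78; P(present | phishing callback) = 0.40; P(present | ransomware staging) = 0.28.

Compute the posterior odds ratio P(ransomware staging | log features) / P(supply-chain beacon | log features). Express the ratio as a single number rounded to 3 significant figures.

1.66

Posterior odds equal prior odds times the likelihood ratio; only the two competing hypotheses matter (using 1 − P(present | H) for each absent log feature).
  ransomware staging: 0.23 × 0.30 × 0.60 × (1 − 0.28) = 0.029808
  supply-chain beacon: 0.26 × 0.56 × 0.56 × (1 − 0.78) = 0.017938
Odds(ransomware staging : supply-chain beacon) = 0.029808 / 0.017938 ≈ 1.66.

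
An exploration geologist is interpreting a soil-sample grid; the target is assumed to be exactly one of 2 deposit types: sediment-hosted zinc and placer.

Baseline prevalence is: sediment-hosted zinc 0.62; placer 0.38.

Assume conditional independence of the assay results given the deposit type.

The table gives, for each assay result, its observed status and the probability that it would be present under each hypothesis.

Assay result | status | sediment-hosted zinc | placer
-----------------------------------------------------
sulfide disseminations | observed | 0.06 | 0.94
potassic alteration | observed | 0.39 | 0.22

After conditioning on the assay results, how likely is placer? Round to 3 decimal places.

0.844

For each hypothesis, the unnormalized posterior weight is prior × product of the assay result likelihoods:
  sediment-hosted zinc: 0.62 × 0.06 × 0.39 = 0.014508
  placer: 0.38 × 0.94 × 0.22 = 0.078584
The unnormalized weights sum to 0.093092.
P(placer | evidence) = 0.078584 / 0.093092 ≈ 0.844.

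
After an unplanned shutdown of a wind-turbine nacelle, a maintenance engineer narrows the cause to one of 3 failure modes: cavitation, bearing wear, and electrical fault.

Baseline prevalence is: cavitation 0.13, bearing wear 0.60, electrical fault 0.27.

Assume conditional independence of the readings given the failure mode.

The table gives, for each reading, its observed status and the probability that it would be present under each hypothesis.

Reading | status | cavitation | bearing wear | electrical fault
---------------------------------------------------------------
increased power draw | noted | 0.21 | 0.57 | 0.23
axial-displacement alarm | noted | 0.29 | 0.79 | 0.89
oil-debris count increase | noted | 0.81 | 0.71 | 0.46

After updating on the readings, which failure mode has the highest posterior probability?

For each hypothesis, the unnormalized posterior weight is prior × product of the reading likelihoods:
  cavitation: 0.13 × 0.21 × 0.29 × 0.81 = 0.0064128
  bearing wear: 0.60 × 0.57 × 0.79 × 0.71 = 0.19183
  electrical fault: 0.27 × 0.23 × 0.89 × 0.46 = 0.025424
Marginal likelihood of the evidence = 0.22366.
P(cavitation | evidence) ≈ 0.0064128 / 0.22366 ≈ 0.029
P(bearing wear | evidence) ≈ 0.19183 / 0.22366 ≈ 0.858
P(electrical fault | evidence) ≈ 0.025424 / 0.22366 ≈ 0.114
The largest is 0.858, so bearing wear is most probable.

bearing wear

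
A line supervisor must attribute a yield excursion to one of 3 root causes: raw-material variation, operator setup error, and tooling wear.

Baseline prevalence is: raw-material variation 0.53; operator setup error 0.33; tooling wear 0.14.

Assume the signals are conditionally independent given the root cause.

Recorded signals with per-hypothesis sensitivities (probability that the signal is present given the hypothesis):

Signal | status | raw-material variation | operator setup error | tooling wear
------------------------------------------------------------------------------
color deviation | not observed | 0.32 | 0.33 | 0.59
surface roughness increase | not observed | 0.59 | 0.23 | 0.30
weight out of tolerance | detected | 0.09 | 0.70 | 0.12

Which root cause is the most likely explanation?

operator setup error

By Bayes' rule with conditional independence, the unnormalized weight for each hypothesis is prior × ∏ likelihoods (using 1 − P(present | H) for each absent signal):
  raw-material variation: 0.53 × (1 − 0.32) × (1 − 0.59) × 0.09 = 0.013299
  operator setup error: 0.33 × (1 − 0.33) × (1 − 0.23) × 0.70 = 0.11917
  tooling wear: 0.14 × (1 − 0.59) × (1 − 0.30) × 0.12 = 0.0048216
Normalizing constant Z = 0.013299 + 0.11917 + 0.0048216 = 0.13729.
P(raw-material variation | evidence) ≈ 0.013299 / 0.13729 ≈ 0.097
P(operator setup error | evidence) ≈ 0.11917 / 0.13729 ≈ 0.868
P(tooling wear | evidence) ≈ 0.0048216 / 0.13729 ≈ 0.035
The largest is 0.868, so operator setup error is most probable.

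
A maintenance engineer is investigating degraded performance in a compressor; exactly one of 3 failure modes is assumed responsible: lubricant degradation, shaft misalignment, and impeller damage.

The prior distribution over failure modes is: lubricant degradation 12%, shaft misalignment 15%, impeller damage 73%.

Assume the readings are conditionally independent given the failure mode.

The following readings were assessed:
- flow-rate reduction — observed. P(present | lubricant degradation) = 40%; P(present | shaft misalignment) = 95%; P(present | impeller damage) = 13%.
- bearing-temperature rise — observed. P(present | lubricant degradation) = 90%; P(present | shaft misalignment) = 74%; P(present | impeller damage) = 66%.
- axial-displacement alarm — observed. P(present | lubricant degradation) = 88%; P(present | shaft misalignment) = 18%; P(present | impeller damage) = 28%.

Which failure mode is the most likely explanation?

For each hypothesis, the unnormalized posterior weight is prior × product of the reading likelihoods:
  lubricant degradation: 0.12 × 0.40 × 0.90 × 0.88 = 0.038016
  shaft misalignment: 0.15 × 0.95 × 0.74 × 0.18 = 0.018981
  impeller damage: 0.73 × 0.13 × 0.66 × 0.28 = 0.017538
Normalizing constant Z = 0.038016 + 0.018981 + 0.017538 = 0.074535.
P(lubricant degradation | evidence) ≈ 0.038016 / 0.074535 ≈ 0.510
P(shaft misalignment | evidence) ≈ 0.018981 / 0.074535 ≈ 0.255
P(impeller damage | evidence) ≈ 0.017538 / 0.074535 ≈ 0.235
The largest is 0.510, so lubricant degradation is most probable.

lubricant degradation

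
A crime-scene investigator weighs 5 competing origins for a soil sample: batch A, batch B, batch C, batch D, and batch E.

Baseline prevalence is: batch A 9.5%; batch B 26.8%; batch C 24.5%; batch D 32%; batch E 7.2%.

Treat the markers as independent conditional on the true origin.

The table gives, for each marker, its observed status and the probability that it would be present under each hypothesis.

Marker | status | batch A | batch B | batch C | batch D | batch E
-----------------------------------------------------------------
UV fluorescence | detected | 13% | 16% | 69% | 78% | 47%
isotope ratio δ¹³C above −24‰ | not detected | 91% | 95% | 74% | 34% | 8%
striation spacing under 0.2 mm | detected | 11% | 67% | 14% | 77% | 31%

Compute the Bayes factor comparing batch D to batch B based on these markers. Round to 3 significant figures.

The Bayes factor is the ratio of the joint likelihoods of the marker pattern under the two hypotheses (using 1 − P(present | H) for each absent marker).
  batch D: 0.78 × (1 − 0.34) × 0.77 = 0.3964
  batch B: 0.16 × (1 − 0.95) × 0.67 = 0.00536
Bayes factor = 0.3964 / 0.00536 ≈ 74.0

74.0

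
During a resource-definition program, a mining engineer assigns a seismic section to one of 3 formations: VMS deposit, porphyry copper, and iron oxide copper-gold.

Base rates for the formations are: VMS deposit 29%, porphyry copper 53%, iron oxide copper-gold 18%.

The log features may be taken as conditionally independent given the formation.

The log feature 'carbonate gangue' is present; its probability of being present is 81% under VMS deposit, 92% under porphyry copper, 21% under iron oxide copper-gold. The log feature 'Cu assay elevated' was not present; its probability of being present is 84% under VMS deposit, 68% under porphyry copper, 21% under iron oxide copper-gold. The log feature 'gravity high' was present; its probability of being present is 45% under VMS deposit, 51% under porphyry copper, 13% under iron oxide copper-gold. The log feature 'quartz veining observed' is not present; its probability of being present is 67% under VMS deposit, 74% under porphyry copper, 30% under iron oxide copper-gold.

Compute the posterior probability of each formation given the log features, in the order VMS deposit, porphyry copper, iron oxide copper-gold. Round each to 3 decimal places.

Multiply each prior by the joint likelihood of the log feature pattern (using 1 − P(present | H) for each absent log feature):
  VMS deposit: 0.29 × 0.81 × (1 − 0.84) × 0.45 × (1 − 0.67) = 0.0055812
  porphyry copper: 0.53 × 0.92 × (1 − 0.68) × 0.51 × (1 − 0.74) = 0.02069
  iron oxide copper-gold: 0.18 × 0.21 × (1 − 0.21) × 0.13 × (1 − 0.30) = 0.0027174
Normalizing constant Z = 0.0055812 + 0.02069 + 0.0027174 = 0.028989.
P(VMS deposit | evidence) = 0.0055812 / 0.028989 ≈ 0.193
P(porphyry copper | evidence) = 0.02069 / 0.028989 ≈ 0.714
P(iron oxide copper-gold | evidence) = 0.0027174 / 0.028989 ≈ 0.094

0.193, 0.714, 0.094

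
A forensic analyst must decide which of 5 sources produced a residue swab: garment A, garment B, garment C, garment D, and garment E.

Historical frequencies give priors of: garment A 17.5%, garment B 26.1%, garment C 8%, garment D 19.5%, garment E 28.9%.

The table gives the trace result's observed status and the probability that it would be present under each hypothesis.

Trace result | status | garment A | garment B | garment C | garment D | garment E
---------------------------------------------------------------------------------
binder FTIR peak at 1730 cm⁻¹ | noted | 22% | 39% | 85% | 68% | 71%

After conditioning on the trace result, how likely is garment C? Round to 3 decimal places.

Multiply each prior by the likelihood of the trace result:
  garment A: 0.175 × 0.22 = 0.0385
  garment B: 0.261 × 0.39 = 0.10179
  garment C: 0.080 × 0.85 = 0.068
  garment D: 0.195 × 0.68 = 0.1326
  garment E: 0.289 × 0.71 = 0.20519
Marginal likelihood of the evidence = 0.54608.
P(garment C | evidence) = 0.068 / 0.54608 ≈ 0.125.

0.125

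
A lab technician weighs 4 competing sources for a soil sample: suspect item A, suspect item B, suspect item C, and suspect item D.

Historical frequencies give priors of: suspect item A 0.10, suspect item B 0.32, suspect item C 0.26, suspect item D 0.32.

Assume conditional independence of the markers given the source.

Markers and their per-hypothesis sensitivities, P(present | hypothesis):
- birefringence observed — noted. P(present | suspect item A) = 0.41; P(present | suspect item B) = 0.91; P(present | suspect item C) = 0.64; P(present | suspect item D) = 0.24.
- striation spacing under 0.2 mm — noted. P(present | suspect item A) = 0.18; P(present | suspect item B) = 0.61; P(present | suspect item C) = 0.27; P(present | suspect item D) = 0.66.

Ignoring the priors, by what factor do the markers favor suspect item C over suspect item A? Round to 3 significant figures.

2.34

Take the product of per-marker likelihoods under each hypothesis, then divide.
  suspect item C: 0.64 × 0.27 = 0.1728
  suspect item A: 0.41 × 0.18 = 0.0738
Bayes factor = 0.1728 / 0.0738 ≈ 2.34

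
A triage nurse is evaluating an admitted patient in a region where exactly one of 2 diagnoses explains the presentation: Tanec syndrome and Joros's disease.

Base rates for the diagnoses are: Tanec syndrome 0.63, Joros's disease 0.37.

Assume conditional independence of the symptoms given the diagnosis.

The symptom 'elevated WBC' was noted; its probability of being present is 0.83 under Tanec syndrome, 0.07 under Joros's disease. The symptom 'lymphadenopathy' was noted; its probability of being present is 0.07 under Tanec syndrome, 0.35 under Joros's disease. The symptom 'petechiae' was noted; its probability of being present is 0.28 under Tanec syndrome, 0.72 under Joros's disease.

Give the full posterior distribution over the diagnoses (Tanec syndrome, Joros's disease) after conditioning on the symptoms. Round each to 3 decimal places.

0.611, 0.389

For each hypothesis, the unnormalized posterior weight is prior × product of the symptom likelihoods:
  Tanec syndrome: 0.63 × 0.83 × 0.07 × 0.28 = 0.010249
  Joros's disease: 0.37 × 0.07 × 0.35 × 0.72 = 0.0065268
The unnormalized weights sum to 0.016776.
P(Tanec syndrome | evidence) = 0.010249 / 0.016776 ≈ 0.611
P(Joros's disease | evidence) = 0.0065268 / 0.016776 ≈ 0.389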